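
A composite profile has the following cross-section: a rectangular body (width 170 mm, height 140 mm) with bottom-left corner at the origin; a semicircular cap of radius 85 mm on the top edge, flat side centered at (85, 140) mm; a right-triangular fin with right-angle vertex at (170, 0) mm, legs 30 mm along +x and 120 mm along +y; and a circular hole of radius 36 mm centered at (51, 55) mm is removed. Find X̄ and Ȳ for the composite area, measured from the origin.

X̄ = 94.41 mm, Ȳ = 106.83 mm

rectangular body: A = 170 × 140 = 23800.00, centroid at (85.00, 70.00).
semicircular top: A = ½π·85² = 11349.00, centroid at (85.00, 176.08).
triangular fin: A = ½·30·120 = 1800.00, centroid at (180.00, 40.00).
hole: A = −π·36² = -4071.50, centroid at (51.00, 55.00).
ΣA = 32877.50 mm², ΣAX̄ = 3104018.59 mm³, ΣAȲ = 3512344.43 mm³.
X̄ = 3104018.59/32877.50 = 94.41 mm; Ȳ = 3512344.43/32877.50 = 106.83 mm.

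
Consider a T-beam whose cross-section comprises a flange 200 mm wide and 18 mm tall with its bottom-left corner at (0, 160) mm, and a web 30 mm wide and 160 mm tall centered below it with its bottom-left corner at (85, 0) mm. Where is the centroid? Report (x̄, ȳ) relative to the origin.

web: A = 30 × 160 = 4800.00, centroid at (100.00, 80.00).
flange: A = 200 × 18 = 3600.00, centroid at (100.00, 169.00).
ΣA = 8400.00 mm², ΣAx̄ = 840000.00 mm³, ΣAȳ = 992400.00 mm³.
x̄ = 840000.00/8400.00 = 100.00 mm; ȳ = 992400.00/8400.00 = 118.14 mm.

x̄ = 100.00 mm, ȳ = 118.14 mm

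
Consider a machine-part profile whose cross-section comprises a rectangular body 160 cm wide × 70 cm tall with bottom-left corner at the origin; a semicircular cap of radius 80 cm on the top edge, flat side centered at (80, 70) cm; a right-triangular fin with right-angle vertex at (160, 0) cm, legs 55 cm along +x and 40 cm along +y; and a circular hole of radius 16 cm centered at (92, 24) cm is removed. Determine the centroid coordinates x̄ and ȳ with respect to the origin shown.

x̄ = 84.57 cm, ȳ = 66.47 cm

rectangular body: A = 160 × 70 = 11200.00, centroid at (80.00, 35.00).
semicircular top: A = ½π·80² = 10053.10, centroid at (80.00, 103.95).
triangular fin: A = ½·55·40 = 1100.00, centroid at (178.33, 13.33).
hole: A = −π·16² = -804.25, centroid at (92.00, 24.00).
ΣA = 21548.85 cm², ΣAx̄ = 1822423.60 cm³, ΣAȳ = 1432414.81 cm³.
x̄ = 1822423.60/21548.85 = 84.57 cm; ȳ = 1432414.81/21548.85 = 66.47 cm.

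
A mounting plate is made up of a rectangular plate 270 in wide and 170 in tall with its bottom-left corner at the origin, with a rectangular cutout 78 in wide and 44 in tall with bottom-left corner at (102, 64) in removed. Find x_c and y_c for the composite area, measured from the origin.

plate: A = 270 × 170 = 45900.00, centroid at (135.00, 85.00).
hole: A = −(78 × 44) = -3432.00, centroid at (141.00, 86.00).
ΣA = 42468.00 in²
ΣAx_c = (45900.00)(135.00) + (-3432.00)(141.00) = 5712588.00 in³
ΣAy_c = (45900.00)(85.00) + (-3432.00)(86.00) = 3606348.00 in³
x_c = 5712588.00 / 42468.00 = 134.52 in
y_c = 3606348.00 / 42468.00 = 84.92 in

x_c = 134.52 in, y_c = 84.92 in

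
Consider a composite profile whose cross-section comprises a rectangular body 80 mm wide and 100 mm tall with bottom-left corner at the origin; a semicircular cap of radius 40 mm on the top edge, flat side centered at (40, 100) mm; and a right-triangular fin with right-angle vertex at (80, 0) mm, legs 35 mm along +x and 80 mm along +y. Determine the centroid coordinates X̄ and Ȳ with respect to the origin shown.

rectangular body: A = 80 × 100 = 8000.00, centroid at (40.00, 50.00).
semicircular top: A = ½π·40² = 2513.27, centroid at (40.00, 116.98).
triangular fin: A = ½·35·80 = 1400.00, centroid at (91.67, 26.67).
ΣA = 11913.27 mm², ΣAX̄ = 548864.30 mm³, ΣAȲ = 731327.41 mm³.
X̄ = 548864.30/11913.27 = 46.07 mm; Ȳ = 731327.41/11913.27 = 61.39 mm.

X̄ = 46.07 mm, Ȳ = 61.39 mm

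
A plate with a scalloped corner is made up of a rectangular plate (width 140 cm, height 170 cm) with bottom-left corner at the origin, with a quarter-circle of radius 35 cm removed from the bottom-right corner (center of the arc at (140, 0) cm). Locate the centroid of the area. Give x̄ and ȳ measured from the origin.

plate: A = 140 × 170 = 23800.00, centroid at (70.00, 85.00).
removed quarter-circle: A = −¼π·35² = -962.11, centroid at (125.15, 14.85).
ΣA = 22837.89 cm²
ΣAx̄ = (23800.00)(70.00) + (-962.11)(125.15) = 1545595.88 cm³
ΣAȳ = (23800.00)(85.00) + (-962.11)(14.85) = 2008708.33 cm³
x̄ = 1545595.88 / 22837.89 = 67.68 cm
ȳ = 2008708.33 / 22837.89 = 87.96 cm

x̄ = 67.68 cm, ȳ = 87.96 cm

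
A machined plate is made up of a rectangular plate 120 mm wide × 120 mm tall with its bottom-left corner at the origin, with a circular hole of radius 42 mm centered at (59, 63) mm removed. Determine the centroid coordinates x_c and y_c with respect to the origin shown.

plate: A = 120 × 120 = 14400.00, centroid at (60.00, 60.00).
hole: A = −π·42² = -5541.77, centroid at (59.00, 63.00).
ΣA = 8858.23 mm²
ΣAx_c = (14400.00)(60.00) + (-5541.77)(59.00) = 537035.60 mm³
ΣAy_c = (14400.00)(60.00) + (-5541.77)(63.00) = 514868.53 mm³
x_c = 537035.60 / 8858.23 = 60.63 mm
y_c = 514868.53 / 8858.23 = 58.12 mm

x_c = 60.63 mm, y_c = 58.12 mm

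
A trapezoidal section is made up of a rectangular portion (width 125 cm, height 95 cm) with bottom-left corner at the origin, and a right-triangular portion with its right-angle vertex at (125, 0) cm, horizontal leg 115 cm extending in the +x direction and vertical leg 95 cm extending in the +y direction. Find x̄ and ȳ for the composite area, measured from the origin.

rectangular portion: A = 125 × 95 = 11875.00, centroid at (62.50, 47.50).
triangular portion: A = ½·115·95 = 5462.50, centroid at (163.33, 31.67).
ΣA = 17337.50 cm², ΣAx̄ = 1634395.83 cm³, ΣAȳ = 737041.67 cm³.
x̄ = 1634395.83/17337.50 = 94.27 cm; ȳ = 737041.67/17337.50 = 42.51 cm.

x̄ = 94.27 cm, ȳ = 42.51 cm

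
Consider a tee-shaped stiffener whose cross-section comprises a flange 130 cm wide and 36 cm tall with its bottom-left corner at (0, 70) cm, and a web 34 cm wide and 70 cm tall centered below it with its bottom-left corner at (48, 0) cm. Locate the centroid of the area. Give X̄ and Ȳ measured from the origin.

X̄ = 65.00 cm, Ȳ = 70.13 cm

Part | A | x̄ᵢ | ȳᵢ | A·x̄ᵢ | A·ȳᵢ
web | 2380.00 | 65.00 | 35.00 | 154700.00 | 83300.00
flange | 4680.00 | 65.00 | 88.00 | 304200.00 | 411840.00
Σ | 7060.00 |  |  | 458900.00 | 495140.00
X̄ = 458900.00 / 7060.00 = 65.00 cm
Ȳ = 495140.00 / 7060.00 = 70.13 cm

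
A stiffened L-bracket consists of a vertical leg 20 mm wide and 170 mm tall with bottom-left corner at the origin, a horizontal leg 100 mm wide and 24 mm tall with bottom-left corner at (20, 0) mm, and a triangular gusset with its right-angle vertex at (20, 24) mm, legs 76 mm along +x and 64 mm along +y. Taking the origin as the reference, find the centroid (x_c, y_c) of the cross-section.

Part | A | x̄ᵢ | ȳᵢ | A·x̄ᵢ | A·ȳᵢ
vertical leg | 3400.00 | 10.00 | 85.00 | 34000.00 | 289000.00
horizontal leg | 2400.00 | 70.00 | 12.00 | 168000.00 | 28800.00
gusset | 2432.00 | 45.33 | 45.33 | 110250.67 | 110250.67
Σ | 8232.00 |  |  | 312250.67 | 428050.67
x_c = 312250.67 / 8232.00 = 37.93 mm
y_c = 428050.67 / 8232.00 = 52.00 mm

x_c = 37.93 mm, y_c = 52.00 mm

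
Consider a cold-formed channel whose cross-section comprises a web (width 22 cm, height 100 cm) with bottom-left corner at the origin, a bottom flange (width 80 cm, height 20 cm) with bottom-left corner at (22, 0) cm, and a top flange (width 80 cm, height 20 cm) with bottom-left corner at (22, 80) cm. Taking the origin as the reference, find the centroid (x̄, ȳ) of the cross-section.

x̄ = 41.22 cm, ȳ = 50.00 cm

Part | A | x̄ᵢ | ȳᵢ | A·x̄ᵢ | A·ȳᵢ
web | 2200.00 | 11.00 | 50.00 | 24200.00 | 110000.00
bottom flange | 1600.00 | 62.00 | 10.00 | 99200.00 | 16000.00
top flange | 1600.00 | 62.00 | 90.00 | 99200.00 | 144000.00
Σ | 5400.00 |  |  | 222600.00 | 270000.00
x̄ = 222600.00 / 5400.00 = 41.22 cm
ȳ = 270000.00 / 5400.00 = 50.00 cm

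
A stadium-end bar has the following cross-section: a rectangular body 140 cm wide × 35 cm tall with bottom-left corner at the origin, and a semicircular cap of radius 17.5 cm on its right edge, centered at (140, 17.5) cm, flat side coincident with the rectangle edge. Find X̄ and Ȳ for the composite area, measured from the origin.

X̄ = 76.92 cm, Ȳ = 17.50 cm

rectangular body: A = 140 × 35 = 4900.00, centroid at (70.00, 17.50).
semicircular end: A = ½π·17.5² = 481.06, centroid at (147.43, 17.50).
ΣA = 5381.06 cm²
ΣAX̄ = (4900.00)(70.00) + (481.06)(147.43) = 413920.81 cm³
ΣAȲ = (4900.00)(17.50) + (481.06)(17.50) = 94168.49 cm³
X̄ = 413920.81 / 5381.06 = 76.92 cm
Ȳ = 94168.49 / 5381.06 = 17.50 cm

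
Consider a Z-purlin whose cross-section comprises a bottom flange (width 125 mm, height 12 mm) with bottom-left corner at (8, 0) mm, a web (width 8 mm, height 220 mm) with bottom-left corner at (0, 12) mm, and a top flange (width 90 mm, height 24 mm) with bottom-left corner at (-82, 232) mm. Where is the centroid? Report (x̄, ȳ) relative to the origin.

bottom flange: A = 125 × 12 = 1500.00, centroid at (70.50, 6.00).
web: A = 8 × 220 = 1760.00, centroid at (4.00, 122.00).
top flange: A = 90 × 24 = 2160.00, centroid at (-37.00, 244.00).
ΣA = 5420.00 mm², ΣAx̄ = 32870.00 mm³, ΣAȳ = 750760.00 mm³.
x̄ = 32870.00/5420.00 = 6.06 mm; ȳ = 750760.00/5420.00 = 138.52 mm.

x̄ = 6.06 mm, ȳ = 138.52 mm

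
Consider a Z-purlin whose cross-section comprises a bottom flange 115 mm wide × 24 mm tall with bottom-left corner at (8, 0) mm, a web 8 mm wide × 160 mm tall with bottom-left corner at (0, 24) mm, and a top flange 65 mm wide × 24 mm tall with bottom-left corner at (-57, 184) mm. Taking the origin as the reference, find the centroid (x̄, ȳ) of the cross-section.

x̄ = 26.37 mm, ȳ = 84.29 mm

bottom flange: A = 115 × 24 = 2760.00, centroid at (65.50, 12.00).
web: A = 8 × 160 = 1280.00, centroid at (4.00, 104.00).
top flange: A = 65 × 24 = 1560.00, centroid at (-24.50, 196.00).
ΣA = 5600.00 mm²
ΣAx̄ = (2760.00)(65.50) + (1280.00)(4.00) + (1560.00)(-24.50) = 147680.00 mm³
ΣAȳ = (2760.00)(12.00) + (1280.00)(104.00) + (1560.00)(196.00) = 472000.00 mm³
x̄ = 147680.00 / 5600.00 = 26.37 mm
ȳ = 472000.00 / 5600.00 = 84.29 mm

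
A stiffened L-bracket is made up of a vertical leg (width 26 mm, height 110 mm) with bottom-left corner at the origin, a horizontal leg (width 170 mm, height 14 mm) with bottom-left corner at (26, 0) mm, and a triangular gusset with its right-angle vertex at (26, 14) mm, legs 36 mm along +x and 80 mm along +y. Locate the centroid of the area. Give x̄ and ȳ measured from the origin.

vertical leg: A = 26 × 110 = 2860.00, centroid at (13.00, 55.00).
horizontal leg: A = 170 × 14 = 2380.00, centroid at (111.00, 7.00).
gusset: A = ½·36·80 = 1440.00, centroid at (38.00, 40.67).
ΣA = 6680.00 mm²
ΣAx̄ = (2860.00)(13.00) + (2380.00)(111.00) + (1440.00)(38.00) = 356080.00 mm³
ΣAȳ = (2860.00)(55.00) + (2380.00)(7.00) + (1440.00)(40.67) = 232520.00 mm³
x̄ = 356080.00 / 6680.00 = 53.31 mm
ȳ = 232520.00 / 6680.00 = 34.81 mm

x̄ = 53.31 mm, ȳ = 34.81 mm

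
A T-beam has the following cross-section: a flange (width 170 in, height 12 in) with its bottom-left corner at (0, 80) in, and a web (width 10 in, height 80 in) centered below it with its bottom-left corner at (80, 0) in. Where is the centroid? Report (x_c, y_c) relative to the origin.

x_c = 85.00 in, y_c = 73.04 in

web: A = 10 × 80 = 800.00, centroid at (85.00, 40.00).
flange: A = 170 × 12 = 2040.00, centroid at (85.00, 86.00).
ΣA = 2840.00 in²
ΣAx_c = (800.00)(85.00) + (2040.00)(85.00) = 241400.00 in³
ΣAy_c = (800.00)(40.00) + (2040.00)(86.00) = 207440.00 in³
x_c = 241400.00 / 2840.00 = 85.00 in
y_c = 207440.00 / 2840.00 = 73.04 in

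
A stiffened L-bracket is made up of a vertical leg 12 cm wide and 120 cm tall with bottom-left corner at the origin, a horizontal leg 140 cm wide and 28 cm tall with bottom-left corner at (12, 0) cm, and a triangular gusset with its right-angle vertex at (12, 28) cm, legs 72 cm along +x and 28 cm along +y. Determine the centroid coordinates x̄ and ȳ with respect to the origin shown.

vertical leg: A = 12 × 120 = 1440.00, centroid at (6.00, 60.00).
horizontal leg: A = 140 × 28 = 3920.00, centroid at (82.00, 14.00).
gusset: A = ½·72·28 = 1008.00, centroid at (36.00, 37.33).
ΣA = 6368.00 cm²
ΣAx̄ = (1440.00)(6.00) + (3920.00)(82.00) + (1008.00)(36.00) = 366368.00 cm³
ΣAȳ = (1440.00)(60.00) + (3920.00)(14.00) + (1008.00)(37.33) = 178912.00 cm³
x̄ = 366368.00 / 6368.00 = 57.53 cm
ȳ = 178912.00 / 6368.00 = 28.10 cm

x̄ = 57.53 cm, ȳ = 28.10 cm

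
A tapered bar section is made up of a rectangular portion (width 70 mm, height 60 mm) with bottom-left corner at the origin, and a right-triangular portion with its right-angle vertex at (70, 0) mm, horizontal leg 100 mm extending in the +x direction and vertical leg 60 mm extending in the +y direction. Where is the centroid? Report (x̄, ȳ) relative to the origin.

x̄ = 63.47 mm, ȳ = 25.83 mm

rectangular portion: A = 70 × 60 = 4200.00, centroid at (35.00, 30.00).
triangular portion: A = ½·100·60 = 3000.00, centroid at (103.33, 20.00).
ΣA = 7200.00 mm²
ΣAx̄ = (4200.00)(35.00) + (3000.00)(103.33) = 457000.00 mm³
ΣAȳ = (4200.00)(30.00) + (3000.00)(20.00) = 186000.00 mm³
x̄ = 457000.00 / 7200.00 = 63.47 mm
ȳ = 186000.00 / 7200.00 = 25.83 mm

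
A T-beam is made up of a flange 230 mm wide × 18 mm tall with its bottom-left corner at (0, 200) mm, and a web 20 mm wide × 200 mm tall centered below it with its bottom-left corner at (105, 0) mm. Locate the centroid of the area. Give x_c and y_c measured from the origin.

x_c = 115.00 mm, y_c = 155.44 mm

web: A = 20 × 200 = 4000.00, centroid at (115.00, 100.00).
flange: A = 230 × 18 = 4140.00, centroid at (115.00, 209.00).
ΣA = 8140.00 mm²
ΣAx_c = (4000.00)(115.00) + (4140.00)(115.00) = 936100.00 mm³
ΣAy_c = (4000.00)(100.00) + (4140.00)(209.00) = 1265260.00 mm³
x_c = 936100.00 / 8140.00 = 115.00 mm
y_c = 1265260.00 / 8140.00 = 155.44 mm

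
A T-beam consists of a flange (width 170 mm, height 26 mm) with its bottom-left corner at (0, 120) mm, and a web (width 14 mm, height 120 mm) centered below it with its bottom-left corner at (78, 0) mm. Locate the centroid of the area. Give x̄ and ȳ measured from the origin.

x̄ = 85.00 mm, ȳ = 112.90 mm

web: A = 14 × 120 = 1680.00, centroid at (85.00, 60.00).
flange: A = 170 × 26 = 4420.00, centroid at (85.00, 133.00).
ΣA = 6100.00 mm², ΣAx̄ = 518500.00 mm³, ΣAȳ = 688660.00 mm³.
x̄ = 518500.00/6100.00 = 85.00 mm; ȳ = 688660.00/6100.00 = 112.90 mm.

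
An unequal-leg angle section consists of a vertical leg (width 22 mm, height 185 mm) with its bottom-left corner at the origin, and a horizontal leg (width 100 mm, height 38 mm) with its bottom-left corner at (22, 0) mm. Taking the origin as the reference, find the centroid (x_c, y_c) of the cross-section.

vertical leg: A = 22 × 185 = 4070.00, centroid at (11.00, 92.50).
horizontal leg: A = 100 × 38 = 3800.00, centroid at (72.00, 19.00).
ΣA = 7870.00 mm², ΣAx_c = 318370.00 mm³, ΣAy_c = 448675.00 mm³.
x_c = 318370.00/7870.00 = 40.45 mm; y_c = 448675.00/7870.00 = 57.01 mm.

x_c = 40.45 mm, y_c = 57.01 mm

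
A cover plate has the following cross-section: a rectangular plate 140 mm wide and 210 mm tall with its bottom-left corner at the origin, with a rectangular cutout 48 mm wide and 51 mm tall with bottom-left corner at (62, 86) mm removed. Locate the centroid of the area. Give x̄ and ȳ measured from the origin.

x̄ = 68.55 mm, ȳ = 104.41 mm

plate: A = 140 × 210 = 29400.00, centroid at (70.00, 105.00).
hole: A = −(48 × 51) = -2448.00, centroid at (86.00, 111.50).
ΣA = 26952.00 mm², ΣAx̄ = 1847472.00 mm³, ΣAȳ = 2814048.00 mm³.
x̄ = 1847472.00/26952.00 = 68.55 mm; ȳ = 2814048.00/26952.00 = 104.41 mm.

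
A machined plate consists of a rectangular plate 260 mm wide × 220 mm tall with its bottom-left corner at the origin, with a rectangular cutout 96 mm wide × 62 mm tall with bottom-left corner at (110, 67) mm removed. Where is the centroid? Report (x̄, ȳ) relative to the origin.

x̄ = 126.75 mm, ȳ = 111.39 mm

Part | A | x̄ᵢ | ȳᵢ | A·x̄ᵢ | A·ȳᵢ
plate | 57200.00 | 130.00 | 110.00 | 7436000.00 | 6292000.00
hole | -5952.00 | 158.00 | 98.00 | -940416.00 | -583296.00
Σ | 51248.00 |  |  | 6495584.00 | 5708704.00
x̄ = 6495584.00 / 51248.00 = 126.75 mm
ȳ = 5708704.00 / 51248.00 = 111.39 mm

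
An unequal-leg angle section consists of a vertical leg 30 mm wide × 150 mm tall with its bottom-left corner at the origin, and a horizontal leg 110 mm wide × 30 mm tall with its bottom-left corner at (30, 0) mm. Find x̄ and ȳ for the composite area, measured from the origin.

x̄ = 44.62 mm, ȳ = 49.62 mm

vertical leg: A = 30 × 150 = 4500.00, centroid at (15.00, 75.00).
horizontal leg: A = 110 × 30 = 3300.00, centroid at (85.00, 15.00).
ΣA = 7800.00 mm²
ΣAx̄ = (4500.00)(15.00) + (3300.00)(85.00) = 348000.00 mm³
ΣAȳ = (4500.00)(75.00) + (3300.00)(15.00) = 387000.00 mm³
x̄ = 348000.00 / 7800.00 = 44.62 mm
ȳ = 387000.00 / 7800.00 = 49.62 mm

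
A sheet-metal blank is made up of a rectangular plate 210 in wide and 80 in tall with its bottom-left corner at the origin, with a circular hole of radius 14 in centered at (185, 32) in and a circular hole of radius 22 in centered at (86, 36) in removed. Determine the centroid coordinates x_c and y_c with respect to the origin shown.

Part | A | x̄ᵢ | ȳᵢ | A·x̄ᵢ | A·ȳᵢ
plate | 16800.00 | 105.00 | 40.00 | 1764000.00 | 672000.00
hole 1 | -615.75 | 185.00 | 32.00 | -113914.15 | -19704.07
hole 2 | -1520.53 | 86.00 | 36.00 | -130765.65 | -54739.11
Σ | 14663.72 |  |  | 1519320.20 | 597556.82
x_c = 1519320.20 / 14663.72 = 103.61 in
y_c = 597556.82 / 14663.72 = 40.75 in

x_c = 103.61 in, y_c = 40.75 in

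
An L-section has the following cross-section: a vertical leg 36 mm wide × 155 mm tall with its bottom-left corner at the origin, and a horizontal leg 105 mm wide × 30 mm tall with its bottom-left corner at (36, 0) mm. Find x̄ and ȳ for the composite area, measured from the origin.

vertical leg: A = 36 × 155 = 5580.00, centroid at (18.00, 77.50).
horizontal leg: A = 105 × 30 = 3150.00, centroid at (88.50, 15.00).
ΣA = 8730.00 mm²
ΣAx̄ = (5580.00)(18.00) + (3150.00)(88.50) = 379215.00 mm³
ΣAȳ = (5580.00)(77.50) + (3150.00)(15.00) = 479700.00 mm³
x̄ = 379215.00 / 8730.00 = 43.44 mm
ȳ = 479700.00 / 8730.00 = 54.95 mm

x̄ = 43.44 mm, ȳ = 54.95 mm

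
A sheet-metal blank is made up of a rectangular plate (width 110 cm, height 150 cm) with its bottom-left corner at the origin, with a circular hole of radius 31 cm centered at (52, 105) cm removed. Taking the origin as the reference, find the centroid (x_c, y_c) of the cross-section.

x_c = 55.67 cm, y_c = 68.28 cm

Part | A | x̄ᵢ | ȳᵢ | A·x̄ᵢ | A·ȳᵢ
plate | 16500.00 | 55.00 | 75.00 | 907500.00 | 1237500.00
hole | -3019.07 | 52.00 | 105.00 | -156991.67 | -317002.41
Σ | 13480.93 |  |  | 750508.33 | 920497.59
x_c = 750508.33 / 13480.93 = 55.67 cm
y_c = 920497.59 / 13480.93 = 68.28 cm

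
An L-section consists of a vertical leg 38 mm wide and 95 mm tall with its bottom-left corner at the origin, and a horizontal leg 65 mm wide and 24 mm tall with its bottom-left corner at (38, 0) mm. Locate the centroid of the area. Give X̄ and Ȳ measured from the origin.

vertical leg: A = 38 × 95 = 3610.00, centroid at (19.00, 47.50).
horizontal leg: A = 65 × 24 = 1560.00, centroid at (70.50, 12.00).
ΣA = 5170.00 mm²
ΣAX̄ = (3610.00)(19.00) + (1560.00)(70.50) = 178570.00 mm³
ΣAȲ = (3610.00)(47.50) + (1560.00)(12.00) = 190195.00 mm³
X̄ = 178570.00 / 5170.00 = 34.54 mm
Ȳ = 190195.00 / 5170.00 = 36.79 mm

X̄ = 34.54 mm, Ȳ = 36.79 mm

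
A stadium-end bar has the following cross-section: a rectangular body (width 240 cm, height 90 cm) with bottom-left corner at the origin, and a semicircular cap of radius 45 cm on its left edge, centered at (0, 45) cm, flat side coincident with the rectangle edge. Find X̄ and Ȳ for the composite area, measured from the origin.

Part | A | x̄ᵢ | ȳᵢ | A·x̄ᵢ | A·ȳᵢ
rectangular body | 21600.00 | 120.00 | 45.00 | 2592000.00 | 972000.00
semicircular end | 3180.86 | -19.10 | 45.00 | -60750.00 | 143138.82
Σ | 24780.86 |  |  | 2531250.00 | 1115138.82
X̄ = 2531250.00 / 24780.86 = 102.15 cm
Ȳ = 1115138.82 / 24780.86 = 45.00 cm

X̄ = 102.15 cm, Ȳ = 45.00 cm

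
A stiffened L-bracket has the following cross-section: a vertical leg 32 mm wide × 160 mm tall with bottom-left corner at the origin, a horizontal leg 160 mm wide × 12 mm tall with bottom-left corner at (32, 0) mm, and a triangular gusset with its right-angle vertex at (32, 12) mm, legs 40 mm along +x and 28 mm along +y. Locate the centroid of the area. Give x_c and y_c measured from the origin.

vertical leg: A = 32 × 160 = 5120.00, centroid at (16.00, 80.00).
horizontal leg: A = 160 × 12 = 1920.00, centroid at (112.00, 6.00).
gusset: A = ½·40·28 = 560.00, centroid at (45.33, 21.33).
ΣA = 7600.00 mm²
ΣAx_c = (5120.00)(16.00) + (1920.00)(112.00) + (560.00)(45.33) = 322346.67 mm³
ΣAy_c = (5120.00)(80.00) + (1920.00)(6.00) + (560.00)(21.33) = 433066.67 mm³
x_c = 322346.67 / 7600.00 = 42.41 mm
y_c = 433066.67 / 7600.00 = 56.98 mm

x_c = 42.41 mm, y_c = 56.98 mm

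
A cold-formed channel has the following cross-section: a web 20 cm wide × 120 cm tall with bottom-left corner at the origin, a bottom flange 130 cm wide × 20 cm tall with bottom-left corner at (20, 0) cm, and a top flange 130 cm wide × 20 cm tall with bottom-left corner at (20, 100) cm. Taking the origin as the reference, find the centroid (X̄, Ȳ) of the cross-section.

web: A = 20 × 120 = 2400.00, centroid at (10.00, 60.00).
bottom flange: A = 130 × 20 = 2600.00, centroid at (85.00, 10.00).
top flange: A = 130 × 20 = 2600.00, centroid at (85.00, 110.00).
ΣA = 7600.00 cm², ΣAX̄ = 466000.00 cm³, ΣAȲ = 456000.00 cm³.
X̄ = 466000.00/7600.00 = 61.32 cm; Ȳ = 456000.00/7600.00 = 60.00 cm.

X̄ = 61.32 cm, Ȳ = 60.00 cm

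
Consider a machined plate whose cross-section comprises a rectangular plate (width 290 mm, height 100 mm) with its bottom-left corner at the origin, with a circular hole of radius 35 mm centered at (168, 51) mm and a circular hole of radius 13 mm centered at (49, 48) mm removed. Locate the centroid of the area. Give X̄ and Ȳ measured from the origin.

plate: A = 290 × 100 = 29000.00, centroid at (145.00, 50.00).
hole 1: A = −π·35² = -3848.45, centroid at (168.00, 51.00).
hole 2: A = −π·13² = -530.93, centroid at (49.00, 48.00).
ΣA = 24620.62 mm², ΣAX̄ = 3532444.70 mm³, ΣAȲ = 1228244.40 mm³.
X̄ = 3532444.70/24620.62 = 143.48 mm; Ȳ = 1228244.40/24620.62 = 49.89 mm.

X̄ = 143.48 mm, Ȳ = 49.89 mm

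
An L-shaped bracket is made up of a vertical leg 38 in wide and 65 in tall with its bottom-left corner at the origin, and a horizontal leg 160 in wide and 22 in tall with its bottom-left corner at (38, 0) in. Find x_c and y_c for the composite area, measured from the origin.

vertical leg: A = 38 × 65 = 2470.00, centroid at (19.00, 32.50).
horizontal leg: A = 160 × 22 = 3520.00, centroid at (118.00, 11.00).
ΣA = 5990.00 in², ΣAx_c = 462290.00 in³, ΣAy_c = 118995.00 in³.
x_c = 462290.00/5990.00 = 77.18 in; y_c = 118995.00/5990.00 = 19.87 in.

x_c = 77.18 in, y_c = 19.87 in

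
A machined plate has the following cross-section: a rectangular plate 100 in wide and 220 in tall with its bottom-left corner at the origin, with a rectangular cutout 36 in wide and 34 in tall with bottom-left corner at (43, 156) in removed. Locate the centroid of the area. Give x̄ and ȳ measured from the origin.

x̄ = 49.35 in, ȳ = 106.29 in

plate: A = 100 × 220 = 22000.00, centroid at (50.00, 110.00).
hole: A = −(36 × 34) = -1224.00, centroid at (61.00, 173.00).
ΣA = 20776.00 in², ΣAx̄ = 1025336.00 in³, ΣAȳ = 2208248.00 in³.
x̄ = 1025336.00/20776.00 = 49.35 in; ȳ = 2208248.00/20776.00 = 106.29 in.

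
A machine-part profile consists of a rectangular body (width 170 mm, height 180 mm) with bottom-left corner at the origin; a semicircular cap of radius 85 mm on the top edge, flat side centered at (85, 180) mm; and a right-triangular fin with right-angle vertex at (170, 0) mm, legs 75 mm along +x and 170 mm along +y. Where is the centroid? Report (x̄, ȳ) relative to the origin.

rectangular body: A = 170 × 180 = 30600.00, centroid at (85.00, 90.00).
semicircular top: A = ½π·85² = 11349.00, centroid at (85.00, 216.08).
triangular fin: A = ½·75·170 = 6375.00, centroid at (195.00, 56.67).
ΣA = 48324.00 mm²
ΣAx̄ = (30600.00)(85.00) + (11349.00)(85.00) + (6375.00)(195.00) = 4808790.29 mm³
ΣAȳ = (30600.00)(90.00) + (11349.00)(216.08) + (6375.00)(56.67) = 5567487.29 mm³
x̄ = 4808790.29 / 48324.00 = 99.51 mm
ȳ = 5567487.29 / 48324.00 = 115.21 mm

x̄ = 99.51 mm, ȳ = 115.21 mm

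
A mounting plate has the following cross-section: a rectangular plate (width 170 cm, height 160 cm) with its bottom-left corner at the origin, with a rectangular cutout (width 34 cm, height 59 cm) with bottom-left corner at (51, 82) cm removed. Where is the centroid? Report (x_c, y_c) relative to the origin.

x_c = 86.35 cm, y_c = 77.49 cm

plate: A = 170 × 160 = 27200.00, centroid at (85.00, 80.00).
hole: A = −(34 × 59) = -2006.00, centroid at (68.00, 111.50).
ΣA = 25194.00 cm², ΣAx_c = 2175592.00 cm³, ΣAy_c = 1952331.00 cm³.
x_c = 2175592.00/25194.00 = 86.35 cm; y_c = 1952331.00/25194.00 = 77.49 cm.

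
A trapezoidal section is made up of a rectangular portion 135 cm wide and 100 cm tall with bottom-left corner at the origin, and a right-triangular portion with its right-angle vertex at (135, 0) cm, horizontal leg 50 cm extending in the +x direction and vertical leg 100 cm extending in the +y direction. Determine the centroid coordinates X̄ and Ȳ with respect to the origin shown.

X̄ = 80.65 cm, Ȳ = 47.40 cm

rectangular portion: A = 135 × 100 = 13500.00, centroid at (67.50, 50.00).
triangular portion: A = ½·50·100 = 2500.00, centroid at (151.67, 33.33).
ΣA = 16000.00 cm²
ΣAX̄ = (13500.00)(67.50) + (2500.00)(151.67) = 1290416.67 cm³
ΣAȲ = (13500.00)(50.00) + (2500.00)(33.33) = 758333.33 cm³
X̄ = 1290416.67 / 16000.00 = 80.65 cm
Ȳ = 758333.33 / 16000.00 = 47.40 cm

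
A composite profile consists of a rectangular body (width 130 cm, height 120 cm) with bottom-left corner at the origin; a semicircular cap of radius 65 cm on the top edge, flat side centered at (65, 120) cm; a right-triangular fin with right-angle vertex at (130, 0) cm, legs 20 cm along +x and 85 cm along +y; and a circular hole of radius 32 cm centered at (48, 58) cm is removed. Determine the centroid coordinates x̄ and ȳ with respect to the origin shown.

Part | A | x̄ᵢ | ȳᵢ | A·x̄ᵢ | A·ȳᵢ
rectangular body | 15600.00 | 65.00 | 60.00 | 1014000.00 | 936000.00
semicircular top | 6636.61 | 65.00 | 147.59 | 431379.94 | 979477.07
triangular fin | 850.00 | 136.67 | 28.33 | 116166.67 | 24083.33
hole | -3216.99 | 48.00 | 58.00 | -154415.56 | -186585.47
Σ | 19869.62 |  |  | 1407131.05 | 1752974.93
x̄ = 1407131.05 / 19869.62 = 70.82 cm
ȳ = 1752974.93 / 19869.62 = 88.22 cm

x̄ = 70.82 cm, ȳ = 88.22 cm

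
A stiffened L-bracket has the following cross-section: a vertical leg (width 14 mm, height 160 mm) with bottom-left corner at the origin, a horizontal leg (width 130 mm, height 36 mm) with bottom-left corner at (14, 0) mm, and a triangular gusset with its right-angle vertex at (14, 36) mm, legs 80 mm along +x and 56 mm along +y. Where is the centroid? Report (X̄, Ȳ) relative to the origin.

X̄ = 52.02 mm, Ȳ = 42.13 mm

Part | A | x̄ᵢ | ȳᵢ | A·x̄ᵢ | A·ȳᵢ
vertical leg | 2240.00 | 7.00 | 80.00 | 15680.00 | 179200.00
horizontal leg | 4680.00 | 79.00 | 18.00 | 369720.00 | 84240.00
gusset | 2240.00 | 40.67 | 54.67 | 91093.33 | 122453.33
Σ | 9160.00 |  |  | 476493.33 | 385893.33
X̄ = 476493.33 / 9160.00 = 52.02 mm
Ȳ = 385893.33 / 9160.00 = 42.13 mm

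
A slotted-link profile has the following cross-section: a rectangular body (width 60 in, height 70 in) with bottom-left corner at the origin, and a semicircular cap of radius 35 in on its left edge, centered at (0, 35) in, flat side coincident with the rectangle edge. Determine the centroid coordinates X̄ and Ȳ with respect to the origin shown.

X̄ = 15.91 in, Ȳ = 35.00 in

Part | A | x̄ᵢ | ȳᵢ | A·x̄ᵢ | A·ȳᵢ
rectangular body | 4200.00 | 30.00 | 35.00 | 126000.00 | 147000.00
semicircular end | 1924.23 | -14.85 | 35.00 | -28583.33 | 67347.89
Σ | 6124.23 |  |  | 97416.67 | 214347.89
X̄ = 97416.67 / 6124.23 = 15.91 in
Ȳ = 214347.89 / 6124.23 = 35.00 in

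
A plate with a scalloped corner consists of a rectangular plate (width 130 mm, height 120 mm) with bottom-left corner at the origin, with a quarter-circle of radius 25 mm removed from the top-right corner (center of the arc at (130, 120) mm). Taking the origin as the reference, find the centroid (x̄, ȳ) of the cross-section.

x̄ = 63.23 mm, ȳ = 58.40 mm

Part | A | x̄ᵢ | ȳᵢ | A·x̄ᵢ | A·ȳᵢ
plate | 15600.00 | 65.00 | 60.00 | 1014000.00 | 936000.00
removed quarter-circle | -490.87 | 119.39 | 109.39 | -58605.27 | -53696.53
Σ | 15109.13 |  |  | 955394.73 | 882303.47
x̄ = 955394.73 / 15109.13 = 63.23 mm
ȳ = 882303.47 / 15109.13 = 58.40 mm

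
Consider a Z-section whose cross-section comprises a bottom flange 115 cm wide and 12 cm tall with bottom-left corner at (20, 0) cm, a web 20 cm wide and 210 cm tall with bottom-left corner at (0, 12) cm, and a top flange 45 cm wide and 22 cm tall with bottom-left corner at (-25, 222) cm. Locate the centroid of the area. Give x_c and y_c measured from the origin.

x_c = 22.29 cm, y_c = 111.16 cm

bottom flange: A = 115 × 12 = 1380.00, centroid at (77.50, 6.00).
web: A = 20 × 210 = 4200.00, centroid at (10.00, 117.00).
top flange: A = 45 × 22 = 990.00, centroid at (-2.50, 233.00).
ΣA = 6570.00 cm²
ΣAx_c = (1380.00)(77.50) + (4200.00)(10.00) + (990.00)(-2.50) = 146475.00 cm³
ΣAy_c = (1380.00)(6.00) + (4200.00)(117.00) + (990.00)(233.00) = 730350.00 cm³
x_c = 146475.00 / 6570.00 = 22.29 cm
y_c = 730350.00 / 6570.00 = 111.16 cm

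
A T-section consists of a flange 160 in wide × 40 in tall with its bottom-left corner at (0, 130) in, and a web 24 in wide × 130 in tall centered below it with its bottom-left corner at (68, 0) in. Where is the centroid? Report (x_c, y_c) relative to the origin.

Part | A | x̄ᵢ | ȳᵢ | A·x̄ᵢ | A·ȳᵢ
web | 3120.00 | 80.00 | 65.00 | 249600.00 | 202800.00
flange | 6400.00 | 80.00 | 150.00 | 512000.00 | 960000.00
Σ | 9520.00 |  |  | 761600.00 | 1162800.00
x_c = 761600.00 / 9520.00 = 80.00 in
y_c = 1162800.00 / 9520.00 = 122.14 in

x_c = 80.00 in, y_c = 122.14 in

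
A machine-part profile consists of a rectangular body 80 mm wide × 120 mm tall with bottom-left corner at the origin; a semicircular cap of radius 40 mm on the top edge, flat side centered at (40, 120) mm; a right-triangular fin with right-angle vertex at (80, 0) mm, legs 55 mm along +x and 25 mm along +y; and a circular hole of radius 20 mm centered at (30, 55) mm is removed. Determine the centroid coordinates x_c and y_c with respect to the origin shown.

Part | A | x̄ᵢ | ȳᵢ | A·x̄ᵢ | A·ȳᵢ
rectangular body | 9600.00 | 40.00 | 60.00 | 384000.00 | 576000.00
semicircular top | 2513.27 | 40.00 | 136.98 | 100530.96 | 344259.56
triangular fin | 687.50 | 98.33 | 8.33 | 67604.17 | 5729.17
hole | -1256.64 | 30.00 | 55.00 | -37699.11 | -69115.04
Σ | 11544.14 |  |  | 514436.02 | 856873.69
x_c = 514436.02 / 11544.14 = 44.56 mm
y_c = 856873.69 / 11544.14 = 74.23 mm

x_c = 44.56 mm, y_c = 74.23 mm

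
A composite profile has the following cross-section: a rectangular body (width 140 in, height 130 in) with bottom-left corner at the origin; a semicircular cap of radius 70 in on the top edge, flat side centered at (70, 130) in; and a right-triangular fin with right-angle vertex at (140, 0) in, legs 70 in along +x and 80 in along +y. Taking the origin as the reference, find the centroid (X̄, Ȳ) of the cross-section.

rectangular body: A = 140 × 130 = 18200.00, centroid at (70.00, 65.00).
semicircular top: A = ½π·70² = 7696.90, centroid at (70.00, 159.71).
triangular fin: A = ½·70·80 = 2800.00, centroid at (163.33, 26.67).
ΣA = 28696.90 in²
ΣAX̄ = (18200.00)(70.00) + (7696.90)(70.00) + (2800.00)(163.33) = 2270116.47 in³
ΣAȲ = (18200.00)(65.00) + (7696.90)(159.71) + (2800.00)(26.67) = 2486930.59 in³
X̄ = 2270116.47 / 28696.90 = 79.11 in
Ȳ = 2486930.59 / 28696.90 = 86.66 in

X̄ = 79.11 in, Ȳ = 86.66 in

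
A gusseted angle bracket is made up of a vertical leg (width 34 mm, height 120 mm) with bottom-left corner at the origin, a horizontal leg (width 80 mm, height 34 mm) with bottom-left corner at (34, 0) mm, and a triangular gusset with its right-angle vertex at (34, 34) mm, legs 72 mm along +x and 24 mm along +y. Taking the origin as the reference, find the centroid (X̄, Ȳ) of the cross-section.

vertical leg: A = 34 × 120 = 4080.00, centroid at (17.00, 60.00).
horizontal leg: A = 80 × 34 = 2720.00, centroid at (74.00, 17.00).
gusset: A = ½·72·24 = 864.00, centroid at (58.00, 42.00).
ΣA = 7664.00 mm², ΣAX̄ = 320752.00 mm³, ΣAȲ = 327328.00 mm³.
X̄ = 320752.00/7664.00 = 41.85 mm; Ȳ = 327328.00/7664.00 = 42.71 mm.

X̄ = 41.85 mm, Ȳ = 42.71 mm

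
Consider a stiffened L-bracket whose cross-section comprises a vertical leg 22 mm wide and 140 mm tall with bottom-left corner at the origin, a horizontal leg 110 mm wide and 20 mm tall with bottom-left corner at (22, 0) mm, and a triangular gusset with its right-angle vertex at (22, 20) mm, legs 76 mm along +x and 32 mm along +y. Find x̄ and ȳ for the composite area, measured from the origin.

vertical leg: A = 22 × 140 = 3080.00, centroid at (11.00, 70.00).
horizontal leg: A = 110 × 20 = 2200.00, centroid at (77.00, 10.00).
gusset: A = ½·76·32 = 1216.00, centroid at (47.33, 30.67).
ΣA = 6496.00 mm², ΣAx̄ = 260837.33 mm³, ΣAȳ = 274890.67 mm³.
x̄ = 260837.33/6496.00 = 40.15 mm; ȳ = 274890.67/6496.00 = 42.32 mm.

x̄ = 40.15 mm, ȳ = 42.32 mm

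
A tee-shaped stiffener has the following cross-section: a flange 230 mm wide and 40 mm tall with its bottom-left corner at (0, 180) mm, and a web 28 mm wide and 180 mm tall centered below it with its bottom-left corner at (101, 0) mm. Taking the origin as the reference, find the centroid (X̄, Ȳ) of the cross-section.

X̄ = 115.00 mm, Ȳ = 161.07 mm

Part | A | x̄ᵢ | ȳᵢ | A·x̄ᵢ | A·ȳᵢ
web | 5040.00 | 115.00 | 90.00 | 579600.00 | 453600.00
flange | 9200.00 | 115.00 | 200.00 | 1058000.00 | 1840000.00
Σ | 14240.00 |  |  | 1637600.00 | 2293600.00
X̄ = 1637600.00 / 14240.00 = 115.00 mm
Ȳ = 2293600.00 / 14240.00 = 161.07 mm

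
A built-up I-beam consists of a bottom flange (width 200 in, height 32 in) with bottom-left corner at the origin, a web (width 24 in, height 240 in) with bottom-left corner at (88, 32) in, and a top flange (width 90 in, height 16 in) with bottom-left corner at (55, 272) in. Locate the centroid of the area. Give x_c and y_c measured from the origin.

x_c = 100.00 in, y_c = 101.55 in

bottom flange: A = 200 × 32 = 6400.00, centroid at (100.00, 16.00).
web: A = 24 × 240 = 5760.00, centroid at (100.00, 152.00).
top flange: A = 90 × 16 = 1440.00, centroid at (100.00, 280.00).
ΣA = 13600.00 in², ΣAx_c = 1360000.00 in³, ΣAy_c = 1381120.00 in³.
x_c = 1360000.00/13600.00 = 100.00 in; y_c = 1381120.00/13600.00 = 101.55 in.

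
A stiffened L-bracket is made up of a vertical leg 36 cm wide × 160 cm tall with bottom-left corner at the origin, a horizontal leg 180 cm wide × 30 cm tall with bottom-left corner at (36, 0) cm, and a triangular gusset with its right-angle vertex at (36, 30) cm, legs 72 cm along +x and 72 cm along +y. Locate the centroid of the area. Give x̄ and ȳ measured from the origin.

x̄ = 68.32 cm, ȳ = 49.58 cm

vertical leg: A = 36 × 160 = 5760.00, centroid at (18.00, 80.00).
horizontal leg: A = 180 × 30 = 5400.00, centroid at (126.00, 15.00).
gusset: A = ½·72·72 = 2592.00, centroid at (60.00, 54.00).
ΣA = 13752.00 cm²
ΣAx̄ = (5760.00)(18.00) + (5400.00)(126.00) + (2592.00)(60.00) = 939600.00 cm³
ΣAȳ = (5760.00)(80.00) + (5400.00)(15.00) + (2592.00)(54.00) = 681768.00 cm³
x̄ = 939600.00 / 13752.00 = 68.32 cm
ȳ = 681768.00 / 13752.00 = 49.58 cm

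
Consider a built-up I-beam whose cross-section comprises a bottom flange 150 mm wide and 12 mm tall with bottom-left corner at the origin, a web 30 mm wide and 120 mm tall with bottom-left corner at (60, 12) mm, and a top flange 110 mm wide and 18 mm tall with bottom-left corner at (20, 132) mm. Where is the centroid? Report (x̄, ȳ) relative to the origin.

bottom flange: A = 150 × 12 = 1800.00, centroid at (75.00, 6.00).
web: A = 30 × 120 = 3600.00, centroid at (75.00, 72.00).
top flange: A = 110 × 18 = 1980.00, centroid at (75.00, 141.00).
ΣA = 7380.00 mm²
ΣAx̄ = (1800.00)(75.00) + (3600.00)(75.00) + (1980.00)(75.00) = 553500.00 mm³
ΣAȳ = (1800.00)(6.00) + (3600.00)(72.00) + (1980.00)(141.00) = 549180.00 mm³
x̄ = 553500.00 / 7380.00 = 75.00 mm
ȳ = 549180.00 / 7380.00 = 74.41 mm

x̄ = 75.00 mm, ȳ = 74.41 mm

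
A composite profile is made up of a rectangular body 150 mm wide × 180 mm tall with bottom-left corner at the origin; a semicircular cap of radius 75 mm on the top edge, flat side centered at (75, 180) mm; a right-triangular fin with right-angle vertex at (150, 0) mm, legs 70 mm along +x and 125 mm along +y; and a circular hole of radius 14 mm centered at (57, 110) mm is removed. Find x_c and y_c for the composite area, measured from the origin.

x_c = 86.15 mm, y_c = 111.54 mm

rectangular body: A = 150 × 180 = 27000.00, centroid at (75.00, 90.00).
semicircular top: A = ½π·75² = 8835.73, centroid at (75.00, 211.83).
triangular fin: A = ½·70·125 = 4375.00, centroid at (173.33, 41.67).
hole: A = −π·14² = -615.75, centroid at (57.00, 110.00).
ΣA = 39594.98 mm², ΣAx_c = 3410915.16 mm³, ΣAy_c = 4416240.21 mm³.
x_c = 3410915.16/39594.98 = 86.15 mm; y_c = 4416240.21/39594.98 = 111.54 mm.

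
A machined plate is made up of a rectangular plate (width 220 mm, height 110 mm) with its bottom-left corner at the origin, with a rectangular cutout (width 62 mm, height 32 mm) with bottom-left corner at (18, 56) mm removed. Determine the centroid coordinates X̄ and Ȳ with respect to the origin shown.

plate: A = 220 × 110 = 24200.00, centroid at (110.00, 55.00).
hole: A = −(62 × 32) = -1984.00, centroid at (49.00, 72.00).
ΣA = 22216.00 mm²
ΣAX̄ = (24200.00)(110.00) + (-1984.00)(49.00) = 2564784.00 mm³
ΣAȲ = (24200.00)(55.00) + (-1984.00)(72.00) = 1188152.00 mm³
X̄ = 2564784.00 / 22216.00 = 115.45 mm
Ȳ = 1188152.00 / 22216.00 = 53.48 mm

X̄ = 115.45 mm, Ȳ = 53.48 mm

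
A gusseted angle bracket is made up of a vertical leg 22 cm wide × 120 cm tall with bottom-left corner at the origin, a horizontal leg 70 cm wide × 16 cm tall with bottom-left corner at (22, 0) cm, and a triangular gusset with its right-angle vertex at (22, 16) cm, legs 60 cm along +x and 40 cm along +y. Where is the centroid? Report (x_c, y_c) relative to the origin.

vertical leg: A = 22 × 120 = 2640.00, centroid at (11.00, 60.00).
horizontal leg: A = 70 × 16 = 1120.00, centroid at (57.00, 8.00).
gusset: A = ½·60·40 = 1200.00, centroid at (42.00, 29.33).
ΣA = 4960.00 cm², ΣAx_c = 143280.00 cm³, ΣAy_c = 202560.00 cm³.
x_c = 143280.00/4960.00 = 28.89 cm; y_c = 202560.00/4960.00 = 40.84 cm.

x_c = 28.89 cm, y_c = 40.84 cm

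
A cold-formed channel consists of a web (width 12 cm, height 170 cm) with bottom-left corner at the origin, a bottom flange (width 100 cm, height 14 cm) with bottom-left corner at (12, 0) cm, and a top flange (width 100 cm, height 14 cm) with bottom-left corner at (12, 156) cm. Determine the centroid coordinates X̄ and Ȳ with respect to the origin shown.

X̄ = 38.40 cm, Ȳ = 85.00 cm

web: A = 12 × 170 = 2040.00, centroid at (6.00, 85.00).
bottom flange: A = 100 × 14 = 1400.00, centroid at (62.00, 7.00).
top flange: A = 100 × 14 = 1400.00, centroid at (62.00, 163.00).
ΣA = 4840.00 cm²
ΣAX̄ = (2040.00)(6.00) + (1400.00)(62.00) + (1400.00)(62.00) = 185840.00 cm³
ΣAȲ = (2040.00)(85.00) + (1400.00)(7.00) + (1400.00)(163.00) = 411400.00 cm³
X̄ = 185840.00 / 4840.00 = 38.40 cm
Ȳ = 411400.00 / 4840.00 = 85.00 cm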